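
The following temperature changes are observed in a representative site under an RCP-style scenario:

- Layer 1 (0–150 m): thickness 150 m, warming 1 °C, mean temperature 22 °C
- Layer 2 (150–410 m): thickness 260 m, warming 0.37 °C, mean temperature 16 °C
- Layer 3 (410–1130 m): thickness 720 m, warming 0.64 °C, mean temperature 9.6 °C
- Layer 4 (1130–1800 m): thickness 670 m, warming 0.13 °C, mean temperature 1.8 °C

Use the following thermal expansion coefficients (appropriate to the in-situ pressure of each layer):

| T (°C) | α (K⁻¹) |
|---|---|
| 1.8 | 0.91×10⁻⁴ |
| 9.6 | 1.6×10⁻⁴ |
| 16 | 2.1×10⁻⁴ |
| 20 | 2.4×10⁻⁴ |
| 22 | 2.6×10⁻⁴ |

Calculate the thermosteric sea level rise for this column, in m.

0.14 m

Layer 1 at 22 °C → α = 2.6×10⁻⁴ K⁻¹
Layer 2 at 16 °C → α = 2.1×10⁻⁴ K⁻¹
Layer 3 at 9.6 °C → α = 1.6×10⁻⁴ K⁻¹
Layer 4 at 1.8 °C → α = 0.91×10⁻⁴ K⁻¹
Layer 1: 150 × 1 × 2.6×10⁻⁴ = 0.03900 m
Layer 2: 260 × 0.37 × 2.1×10⁻⁴ = 0.020202 m
410–1130 m: 0.64 × 720 × 1.6×10⁻⁴ = 0.073728 m
Layer 4: 670 × 0.13 × 0.91×10⁻⁴ = 0.0079261 m
Δh = 0.03900 + 0.020202 + 0.073728 + 0.0079261 = 0.1408561 m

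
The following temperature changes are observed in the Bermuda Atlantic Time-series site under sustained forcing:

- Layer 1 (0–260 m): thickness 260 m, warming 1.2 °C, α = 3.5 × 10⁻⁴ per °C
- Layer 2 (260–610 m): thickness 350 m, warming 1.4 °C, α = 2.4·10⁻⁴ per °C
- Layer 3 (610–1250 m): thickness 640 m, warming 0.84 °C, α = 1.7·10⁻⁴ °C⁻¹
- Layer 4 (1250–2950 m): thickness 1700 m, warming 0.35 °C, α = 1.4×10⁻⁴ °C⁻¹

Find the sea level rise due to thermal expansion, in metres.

260 × 3.5×10⁻⁴ × 1.2 = 0.10920 m
2.4×10⁻⁴ × 350 × 1.4 = 0.11760 m
1.7×10⁻⁴ × 0.84 × 640 = 0.091392 m
1.4×10⁻⁴ × 1700 × 0.35 = 0.08330 m
Δh = 0.10920 + 0.11760 + 0.091392 + 0.08330 = 0.401492 m

about 0.401 m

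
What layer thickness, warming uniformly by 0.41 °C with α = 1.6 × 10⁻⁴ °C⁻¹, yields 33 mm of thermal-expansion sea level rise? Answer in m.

503 m

H = Δh/(αΔT) = 0.033 / (1.6×10⁻⁴ × 0.41) ≈ 503.0 m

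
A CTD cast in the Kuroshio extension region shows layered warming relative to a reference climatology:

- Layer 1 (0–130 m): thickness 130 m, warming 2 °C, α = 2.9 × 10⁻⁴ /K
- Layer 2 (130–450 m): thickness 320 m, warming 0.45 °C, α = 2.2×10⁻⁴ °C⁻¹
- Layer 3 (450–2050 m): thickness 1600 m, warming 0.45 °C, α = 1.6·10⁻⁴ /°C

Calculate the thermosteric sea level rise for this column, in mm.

2.9×10⁻⁴ × 130 × 2 = 0.07540 m
130–450 m: 320 × 0.45 × 2.2×10⁻⁴ = 0.03168 m
1.6×10⁻⁴ × 0.45 × 1600 = 0.11520 m
Δh = 0.07540 + 0.03168 + 0.11520 = 0.22228 m

222 mm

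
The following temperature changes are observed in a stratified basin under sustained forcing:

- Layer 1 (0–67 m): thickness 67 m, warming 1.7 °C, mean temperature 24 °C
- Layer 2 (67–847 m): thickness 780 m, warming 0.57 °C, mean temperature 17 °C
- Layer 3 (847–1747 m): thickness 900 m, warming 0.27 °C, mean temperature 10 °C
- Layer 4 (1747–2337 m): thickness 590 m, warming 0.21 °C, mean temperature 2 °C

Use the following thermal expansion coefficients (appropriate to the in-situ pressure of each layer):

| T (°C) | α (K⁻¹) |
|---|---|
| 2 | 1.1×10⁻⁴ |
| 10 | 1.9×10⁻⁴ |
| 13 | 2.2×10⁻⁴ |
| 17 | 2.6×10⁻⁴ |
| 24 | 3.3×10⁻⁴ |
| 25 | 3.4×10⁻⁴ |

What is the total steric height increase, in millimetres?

Layer 1 at 24 °C → α = 3.3×10⁻⁴ K⁻¹
Layer 2 at 17 °C → α = 2.6×10⁻⁴ K⁻¹
Layer 3 at 10 °C → α = 1.9×10⁻⁴ K⁻¹
Layer 4 at 2 °C → α = 1.1×10⁻⁴ K⁻¹
0–67 m: 67 × 3.3×10⁻⁴ × 1.7 = 0.037587 m
Layer 2: 780 × 0.57 × 2.6×10⁻⁴ = 0.115596 m
0.27 × 1.9×10⁻⁴ × 900 = 0.04617 m
0.21 × 1.1×10⁻⁴ × 590 = 0.013629 m
Δh = 0.037587 + 0.115596 + 0.04617 + 0.013629 = 0.212982 m

Δh ≈ 213 mm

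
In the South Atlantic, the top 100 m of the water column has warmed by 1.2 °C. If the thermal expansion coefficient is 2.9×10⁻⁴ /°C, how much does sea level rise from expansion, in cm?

3.48 cm of thermosteric rise

Δh = αΔT·H = 2.9×10⁻⁴ × 1.2 × 100 = 0.03480 m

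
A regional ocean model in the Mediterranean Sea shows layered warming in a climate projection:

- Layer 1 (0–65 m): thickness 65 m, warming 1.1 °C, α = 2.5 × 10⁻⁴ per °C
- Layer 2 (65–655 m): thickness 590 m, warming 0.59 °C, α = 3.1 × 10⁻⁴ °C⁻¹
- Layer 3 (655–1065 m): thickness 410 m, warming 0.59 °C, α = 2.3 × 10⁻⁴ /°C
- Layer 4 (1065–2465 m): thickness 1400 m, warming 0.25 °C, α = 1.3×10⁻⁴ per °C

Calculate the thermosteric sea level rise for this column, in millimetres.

1.1 × 2.5×10⁻⁴ × 65 = 0.017875 m
65–655 m: 590 × 0.59 × 3.1×10⁻⁴ = 0.107911 m
2.3×10⁻⁴ × 410 × 0.59 = 0.055637 m
1065–2465 m: 0.25 × 1.3×10⁻⁴ × 1400 = 0.04550 m
Δh = 0.017875 + 0.107911 + 0.055637 + 0.04550 = 0.226923 m

Δh ≈ 230 mm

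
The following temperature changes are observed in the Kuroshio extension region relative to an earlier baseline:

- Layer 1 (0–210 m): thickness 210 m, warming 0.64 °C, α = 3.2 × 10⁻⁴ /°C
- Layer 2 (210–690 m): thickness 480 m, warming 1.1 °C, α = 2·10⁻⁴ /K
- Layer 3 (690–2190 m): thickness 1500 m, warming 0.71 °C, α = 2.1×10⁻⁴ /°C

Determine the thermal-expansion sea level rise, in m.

Δh = 0.37 m

0–210 m: 0.64 × 3.2×10⁻⁴ × 210 = 0.043008 m
1.1 × 480 × 2×10⁻⁴ = 0.10560 m
1500 × 0.71 × 2.1×10⁻⁴ = 0.22365 m
Δh = 0.043008 + 0.10560 + 0.22365 = 0.372258 m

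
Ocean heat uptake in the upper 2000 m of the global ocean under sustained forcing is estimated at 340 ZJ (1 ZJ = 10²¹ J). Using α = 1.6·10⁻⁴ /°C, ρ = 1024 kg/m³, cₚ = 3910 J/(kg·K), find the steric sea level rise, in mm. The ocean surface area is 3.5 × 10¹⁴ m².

Per unit area: Q = 340×10²¹ / (3.5×10¹⁴) ≈ 9.714×10⁸ J/m²
Δh = αQ/(ρcₚ) = 1.6×10⁻⁴ × 9.714×10⁸ / (1024 × 3910) ≈ 0.038819 m

Δh ≈ 39 mm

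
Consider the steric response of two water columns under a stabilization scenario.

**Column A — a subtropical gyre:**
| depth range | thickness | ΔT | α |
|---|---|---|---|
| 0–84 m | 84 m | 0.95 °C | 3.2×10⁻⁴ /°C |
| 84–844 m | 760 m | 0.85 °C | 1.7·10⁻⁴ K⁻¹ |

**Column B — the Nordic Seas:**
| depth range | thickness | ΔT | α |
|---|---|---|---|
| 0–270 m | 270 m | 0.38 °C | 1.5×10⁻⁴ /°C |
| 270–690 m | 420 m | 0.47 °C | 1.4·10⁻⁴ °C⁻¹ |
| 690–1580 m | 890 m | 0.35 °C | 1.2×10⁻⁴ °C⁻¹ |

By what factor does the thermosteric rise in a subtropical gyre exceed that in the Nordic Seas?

A 0–84 m: 3.2×10⁻⁴ × 84 × 0.95 = 0.025536 m
A Layer 2: 760 × 1.7×10⁻⁴ × 0.85 = 0.10982 m
A total: 0.135356 m
B 270 × 0.38 × 1.5×10⁻⁴ = 0.01539 m
B 270–690 m: 0.47 × 420 × 1.4×10⁻⁴ = 0.027636 m
B 690–1580 m: 0.35 × 1.2×10⁻⁴ × 890 = 0.03738 m
B total: 0.080406 m
Ratio: 0.135356 / 0.080406 ≈ 1.683

1.68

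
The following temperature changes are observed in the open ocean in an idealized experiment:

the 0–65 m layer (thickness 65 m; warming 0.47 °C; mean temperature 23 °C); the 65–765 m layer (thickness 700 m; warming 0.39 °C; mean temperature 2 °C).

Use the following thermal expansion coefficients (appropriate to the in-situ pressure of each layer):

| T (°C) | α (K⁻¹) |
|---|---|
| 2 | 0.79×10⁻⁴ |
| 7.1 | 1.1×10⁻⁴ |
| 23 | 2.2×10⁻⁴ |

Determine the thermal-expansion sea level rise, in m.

Δh = 0.0283 m

Layer 1 at 23 °C → α = 2.2×10⁻⁴ K⁻¹
Layer 2 at 2 °C → α = 0.79×10⁻⁴ K⁻¹
2.2×10⁻⁴ × 0.47 × 65 = 0.006721 m
0.79×10⁻⁴ × 700 × 0.39 = 0.021567 m
Δh = 0.006721 + 0.021567 = 0.028288 m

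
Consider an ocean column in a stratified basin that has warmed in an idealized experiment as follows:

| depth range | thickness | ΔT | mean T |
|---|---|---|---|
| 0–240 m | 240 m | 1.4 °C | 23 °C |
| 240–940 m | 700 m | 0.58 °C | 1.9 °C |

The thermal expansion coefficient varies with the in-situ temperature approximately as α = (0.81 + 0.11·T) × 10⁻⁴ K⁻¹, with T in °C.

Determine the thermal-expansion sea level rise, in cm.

Layer 1: α = (0.81 + 0.11×23)×10⁻⁴ = 3.34×10⁻⁴ K⁻¹
Layer 2: α = (0.81 + 0.11×1.9)×10⁻⁴ = 1.019×10⁻⁴ K⁻¹
0–240 m: 1.4 × 240 × 3.34×10⁻⁴ = 0.112224 m
240–940 m: 700 × 1.019×10⁻⁴ × 0.58 = 0.0413714 m
Δh = 0.112224 + 0.0413714 = 0.1535954 m

Δh ≈ 15 cm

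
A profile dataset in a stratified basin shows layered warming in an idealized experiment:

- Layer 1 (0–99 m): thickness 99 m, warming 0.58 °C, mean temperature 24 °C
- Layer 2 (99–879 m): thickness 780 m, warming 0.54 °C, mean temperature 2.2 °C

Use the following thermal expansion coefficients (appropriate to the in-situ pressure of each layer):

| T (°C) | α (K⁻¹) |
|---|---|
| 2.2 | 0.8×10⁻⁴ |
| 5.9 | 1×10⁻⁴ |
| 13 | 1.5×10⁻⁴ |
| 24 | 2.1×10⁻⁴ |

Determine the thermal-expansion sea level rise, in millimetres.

Δh = 45.8 mm

Layer 1 at 24 °C → α = 2.1×10⁻⁴ K⁻¹
Layer 2 at 2.2 °C → α = 0.8×10⁻⁴ K⁻¹
Layer 1: 0.58 × 99 × 2.1×10⁻⁴ = 0.0120582 m
0.8×10⁻⁴ × 780 × 0.54 = 0.033696 m
Δh = 0.0120582 + 0.033696 = 0.0457542 m ≈ 45.8 mm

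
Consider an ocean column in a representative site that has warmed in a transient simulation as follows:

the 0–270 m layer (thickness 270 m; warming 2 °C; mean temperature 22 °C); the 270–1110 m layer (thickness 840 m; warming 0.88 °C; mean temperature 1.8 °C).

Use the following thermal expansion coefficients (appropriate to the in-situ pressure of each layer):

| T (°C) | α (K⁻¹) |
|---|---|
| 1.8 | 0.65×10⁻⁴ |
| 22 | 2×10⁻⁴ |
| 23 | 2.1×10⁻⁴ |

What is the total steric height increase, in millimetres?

Layer 1 at 22 °C → α = 2×10⁻⁴ K⁻¹
Layer 2 at 1.8 °C → α = 0.65×10⁻⁴ K⁻¹
2×10⁻⁴ × 2 × 270 = 0.10800 m
840 × 0.65×10⁻⁴ × 0.88 = 0.048048 m
Δh = 0.10800 + 0.048048 = 0.156048 m

160 mm of thermosteric rise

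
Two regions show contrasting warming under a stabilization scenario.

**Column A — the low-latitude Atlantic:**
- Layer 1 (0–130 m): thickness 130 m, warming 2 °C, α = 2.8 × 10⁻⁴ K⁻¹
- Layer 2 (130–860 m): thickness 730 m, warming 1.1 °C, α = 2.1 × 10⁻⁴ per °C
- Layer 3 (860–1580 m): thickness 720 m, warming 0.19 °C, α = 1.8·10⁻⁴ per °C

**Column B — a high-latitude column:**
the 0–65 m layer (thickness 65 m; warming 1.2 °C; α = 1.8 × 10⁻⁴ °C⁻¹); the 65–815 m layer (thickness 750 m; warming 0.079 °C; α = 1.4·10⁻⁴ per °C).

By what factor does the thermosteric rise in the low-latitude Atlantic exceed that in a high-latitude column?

A 2.8×10⁻⁴ × 2 × 130 = 0.07280 m
A 130–860 m: 1.1 × 2.1×10⁻⁴ × 730 = 0.16863 m
A 1.8×10⁻⁴ × 0.19 × 720 = 0.024624 m
A total: 0.266054 m
B 0–65 m: 65 × 1.8×10⁻⁴ × 1.2 = 0.01404 m
B 0.079 × 750 × 1.4×10⁻⁴ = 0.008295 m
B total: 0.022335 m
Ratio: 0.266054 / 0.022335 ≈ 11.91

≈ 12×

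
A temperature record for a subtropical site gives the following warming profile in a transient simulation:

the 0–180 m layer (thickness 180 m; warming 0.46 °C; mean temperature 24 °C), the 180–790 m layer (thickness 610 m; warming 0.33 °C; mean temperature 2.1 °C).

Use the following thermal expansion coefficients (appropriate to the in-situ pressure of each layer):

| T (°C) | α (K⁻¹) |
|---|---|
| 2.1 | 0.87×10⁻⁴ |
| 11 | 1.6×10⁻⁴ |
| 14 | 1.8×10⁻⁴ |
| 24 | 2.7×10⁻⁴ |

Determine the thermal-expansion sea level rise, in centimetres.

4.0 cm

Layer 1 at 24 °C → α = 2.7×10⁻⁴ K⁻¹
Layer 2 at 2.1 °C → α = 0.87×10⁻⁴ K⁻¹
0–180 m: 2.7×10⁻⁴ × 180 × 0.46 = 0.022356 m
Layer 2: 610 × 0.87×10⁻⁴ × 0.33 = 0.0175131 m
Δh = 0.022356 + 0.0175131 = 0.0398691 m ≈ 4.0 cm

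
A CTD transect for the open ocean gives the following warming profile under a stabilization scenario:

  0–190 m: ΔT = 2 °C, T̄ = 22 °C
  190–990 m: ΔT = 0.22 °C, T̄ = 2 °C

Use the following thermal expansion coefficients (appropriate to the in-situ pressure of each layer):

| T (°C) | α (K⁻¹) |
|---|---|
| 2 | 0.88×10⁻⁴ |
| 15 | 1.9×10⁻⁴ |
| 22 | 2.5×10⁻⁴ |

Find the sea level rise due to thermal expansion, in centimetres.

Δh = 11.0 cm

Layer 1 at 22 °C → α = 2.5×10⁻⁴ K⁻¹
Layer 2 at 2 °C → α = 0.88×10⁻⁴ K⁻¹
0–190 m: 2.5×10⁻⁴ × 2 × 190 = 0.09500 m
190–990 m: 800 × 0.22 × 0.88×10⁻⁴ = 0.015488 m
Δh = 0.09500 + 0.015488 = 0.110488 m ≈ 11.0 cm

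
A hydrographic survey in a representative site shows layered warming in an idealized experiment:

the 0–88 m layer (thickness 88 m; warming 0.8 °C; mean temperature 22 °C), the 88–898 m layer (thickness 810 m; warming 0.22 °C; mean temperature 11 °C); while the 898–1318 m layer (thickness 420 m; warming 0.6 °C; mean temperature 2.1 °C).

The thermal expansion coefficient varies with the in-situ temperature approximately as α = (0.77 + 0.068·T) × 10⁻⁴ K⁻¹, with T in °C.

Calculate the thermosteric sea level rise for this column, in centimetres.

Δh = 6.60 cm

Layer 1: α = (0.77 + 0.068×22)×10⁻⁴ = 2.266×10⁻⁴ K⁻¹
Layer 2: α = (0.77 + 0.068×11)×10⁻⁴ = 1.518×10⁻⁴ K⁻¹
Layer 3: α = (0.77 + 0.068×2.1)×10⁻⁴ = 0.9128×10⁻⁴ K⁻¹
0–88 m: 2.266×10⁻⁴ × 88 × 0.8 = 0.01595264 m
810 × 1.518×10⁻⁴ × 0.22 = 0.02705076 m
0.6 × 420 × 0.9128×10⁻⁴ = 0.02300256 m
Δh = 0.01595264 + 0.02705076 + 0.02300256 = 0.06600596 m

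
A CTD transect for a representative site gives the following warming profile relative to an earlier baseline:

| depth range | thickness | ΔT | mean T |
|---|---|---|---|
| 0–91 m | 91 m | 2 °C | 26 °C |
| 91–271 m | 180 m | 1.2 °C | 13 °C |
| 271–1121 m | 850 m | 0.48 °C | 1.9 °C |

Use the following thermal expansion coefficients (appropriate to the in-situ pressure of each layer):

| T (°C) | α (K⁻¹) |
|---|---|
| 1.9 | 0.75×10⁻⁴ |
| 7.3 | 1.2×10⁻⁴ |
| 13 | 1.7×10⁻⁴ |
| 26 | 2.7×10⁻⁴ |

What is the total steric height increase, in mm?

Layer 1 at 26 °C → α = 2.7×10⁻⁴ K⁻¹
Layer 2 at 13 °C → α = 1.7×10⁻⁴ K⁻¹
Layer 3 at 1.9 °C → α = 0.75×10⁻⁴ K⁻¹
0–91 m: 91 × 2.7×10⁻⁴ × 2 = 0.04914 m
Layer 2: 1.7×10⁻⁴ × 180 × 1.2 = 0.03672 m
271–1121 m: 0.48 × 0.75×10⁻⁴ × 850 = 0.03060 m
Δh = 0.04914 + 0.03672 + 0.03060 = 0.11646 m ≈ 120 mm

120 mm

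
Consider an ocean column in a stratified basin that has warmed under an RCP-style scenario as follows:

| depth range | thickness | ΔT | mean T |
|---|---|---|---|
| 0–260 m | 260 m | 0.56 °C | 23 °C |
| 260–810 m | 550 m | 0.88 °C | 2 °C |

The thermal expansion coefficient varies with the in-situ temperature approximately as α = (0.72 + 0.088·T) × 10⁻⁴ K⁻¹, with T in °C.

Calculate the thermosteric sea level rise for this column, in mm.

83.3 mm of thermosteric rise

Layer 1: α = (0.72 + 0.088×23)×10⁻⁴ = 2.744×10⁻⁴ K⁻¹
Layer 2: α = (0.72 + 0.088×2)×10⁻⁴ = 0.896×10⁻⁴ K⁻¹
0–260 m: 260 × 0.56 × 2.744×10⁻⁴ = 0.03995264 m
0.88 × 0.896×10⁻⁴ × 550 = 0.0433664 m
Δh = 0.03995264 + 0.0433664 = 0.08331904 m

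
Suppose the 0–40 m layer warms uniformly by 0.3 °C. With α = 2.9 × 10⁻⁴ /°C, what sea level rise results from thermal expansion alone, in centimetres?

Δh = αΔT·H = 2.9×10⁻⁴ × 0.3 × 40 = 0.00348 m

about 0.35 cm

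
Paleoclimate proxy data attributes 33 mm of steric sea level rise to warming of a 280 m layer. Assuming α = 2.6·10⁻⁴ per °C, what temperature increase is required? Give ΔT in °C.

ΔT = Δh/(αH) = 0.033 / (2.6×10⁻⁴ × 280) ≈ 0.4533 °C

0.453 °C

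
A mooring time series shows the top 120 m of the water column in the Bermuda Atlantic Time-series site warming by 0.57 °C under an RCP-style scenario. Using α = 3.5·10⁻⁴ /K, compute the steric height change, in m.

Δh = αΔT·H = 3.5×10⁻⁴ × 0.57 × 120 = 0.02394 m

Δh = 0.024 m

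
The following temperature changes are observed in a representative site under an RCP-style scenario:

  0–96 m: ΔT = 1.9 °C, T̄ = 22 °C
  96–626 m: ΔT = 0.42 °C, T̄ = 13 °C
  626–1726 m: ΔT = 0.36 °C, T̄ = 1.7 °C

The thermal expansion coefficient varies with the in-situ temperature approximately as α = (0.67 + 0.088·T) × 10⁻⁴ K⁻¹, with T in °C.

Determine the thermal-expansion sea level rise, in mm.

Layer 1: α = (0.67 + 0.088×22)×10⁻⁴ = 2.606×10⁻⁴ K⁻¹
Layer 2: α = (0.67 + 0.088×13)×10⁻⁴ = 1.814×10⁻⁴ K⁻¹
Layer 3: α = (0.67 + 0.088×1.7)×10⁻⁴ = 0.8196×10⁻⁴ K⁻¹
0–96 m: 2.606×10⁻⁴ × 96 × 1.9 = 0.04753344 m
1.814×10⁻⁴ × 0.42 × 530 = 0.04037964 m
626–1726 m: 0.36 × 0.8196×10⁻⁴ × 1100 = 0.03245616 m
Δh = 0.04753344 + 0.04037964 + 0.03245616 = 0.12036924 m ≈ 120 mm

120 mm of thermosteric rise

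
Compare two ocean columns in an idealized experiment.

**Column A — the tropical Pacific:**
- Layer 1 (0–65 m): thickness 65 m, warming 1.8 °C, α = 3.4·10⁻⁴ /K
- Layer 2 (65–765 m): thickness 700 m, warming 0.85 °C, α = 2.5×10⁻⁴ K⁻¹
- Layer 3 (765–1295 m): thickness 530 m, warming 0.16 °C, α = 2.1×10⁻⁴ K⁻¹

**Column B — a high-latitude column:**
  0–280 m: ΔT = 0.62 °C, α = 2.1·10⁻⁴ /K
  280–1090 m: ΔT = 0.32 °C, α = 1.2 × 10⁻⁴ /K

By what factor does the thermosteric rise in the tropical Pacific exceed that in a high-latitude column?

≈ 3.1×

A 0–65 m: 3.4×10⁻⁴ × 1.8 × 65 = 0.03978 m
A 65–765 m: 2.5×10⁻⁴ × 0.85 × 700 = 0.14875 m
A Layer 3: 2.1×10⁻⁴ × 0.16 × 530 = 0.017808 m
A total: 0.206338 m
B Layer 1: 2.1×10⁻⁴ × 280 × 0.62 = 0.036456 m
B 0.32 × 1.2×10⁻⁴ × 810 = 0.031104 m
B total: 0.06756 m
Ratio: 0.206338 / 0.06756 ≈ 3.054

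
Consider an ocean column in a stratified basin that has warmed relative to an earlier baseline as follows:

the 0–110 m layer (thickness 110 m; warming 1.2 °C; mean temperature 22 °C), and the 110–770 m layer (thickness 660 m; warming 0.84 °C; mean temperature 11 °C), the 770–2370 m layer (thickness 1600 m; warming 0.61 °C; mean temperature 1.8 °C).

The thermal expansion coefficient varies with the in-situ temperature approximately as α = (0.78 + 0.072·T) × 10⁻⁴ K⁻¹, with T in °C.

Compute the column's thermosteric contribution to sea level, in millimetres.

Layer 1: α = (0.78 + 0.072×22)×10⁻⁴ = 2.364×10⁻⁴ K⁻¹
Layer 2: α = (0.78 + 0.072×11)×10⁻⁴ = 1.572×10⁻⁴ K⁻¹
Layer 3: α = (0.78 + 0.072×1.8)×10⁻⁴ = 0.9096×10⁻⁴ K⁻¹
1.2 × 2.364×10⁻⁴ × 110 = 0.0312048 m
Layer 2: 0.84 × 660 × 1.572×10⁻⁴ = 0.08715168 m
0.61 × 0.9096×10⁻⁴ × 1600 = 0.08877696 m
Δh = 0.0312048 + 0.08715168 + 0.08877696 = 0.20713344 m

Δh ≈ 210 mm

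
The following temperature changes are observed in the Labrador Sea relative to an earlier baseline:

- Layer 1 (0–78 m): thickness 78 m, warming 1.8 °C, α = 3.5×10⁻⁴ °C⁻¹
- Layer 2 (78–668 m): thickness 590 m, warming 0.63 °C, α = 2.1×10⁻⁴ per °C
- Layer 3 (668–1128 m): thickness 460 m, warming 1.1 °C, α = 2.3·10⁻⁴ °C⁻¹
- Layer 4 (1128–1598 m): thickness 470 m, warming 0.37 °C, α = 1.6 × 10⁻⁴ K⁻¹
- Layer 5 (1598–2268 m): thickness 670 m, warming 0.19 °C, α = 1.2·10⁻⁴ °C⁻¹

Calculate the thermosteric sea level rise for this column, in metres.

Layer 1: 3.5×10⁻⁴ × 78 × 1.8 = 0.04914 m
Layer 2: 2.1×10⁻⁴ × 0.63 × 590 = 0.078057 m
460 × 2.3×10⁻⁴ × 1.1 = 0.11638 m
1128–1598 m: 470 × 0.37 × 1.6×10⁻⁴ = 0.027824 m
1.2×10⁻⁴ × 0.19 × 670 = 0.015276 m
Δh = 0.04914 + 0.078057 + 0.11638 + 0.027824 + 0.015276 = 0.286677 m ≈ 0.287 m

0.287 m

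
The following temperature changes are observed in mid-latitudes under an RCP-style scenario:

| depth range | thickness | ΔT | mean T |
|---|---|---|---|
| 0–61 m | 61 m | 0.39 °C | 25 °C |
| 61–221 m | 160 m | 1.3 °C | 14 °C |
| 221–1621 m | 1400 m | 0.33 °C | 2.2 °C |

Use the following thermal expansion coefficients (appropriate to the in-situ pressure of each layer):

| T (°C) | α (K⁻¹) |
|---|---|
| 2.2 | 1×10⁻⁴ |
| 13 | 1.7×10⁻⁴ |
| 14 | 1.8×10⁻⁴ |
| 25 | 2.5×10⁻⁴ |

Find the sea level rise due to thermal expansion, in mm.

Layer 1 at 25 °C → α = 2.5×10⁻⁴ K⁻¹
Layer 2 at 14 °C → α = 1.8×10⁻⁴ K⁻¹
Layer 3 at 2.2 °C → α = 1×10⁻⁴ K⁻¹
Layer 1: 61 × 2.5×10⁻⁴ × 0.39 = 0.0059475 m
Layer 2: 1.3 × 1.8×10⁻⁴ × 160 = 0.03744 m
221–1621 m: 1400 × 0.33 × 1×10⁻⁴ = 0.04620 m
Δh = 0.0059475 + 0.03744 + 0.04620 = 0.0895875 m

90 mm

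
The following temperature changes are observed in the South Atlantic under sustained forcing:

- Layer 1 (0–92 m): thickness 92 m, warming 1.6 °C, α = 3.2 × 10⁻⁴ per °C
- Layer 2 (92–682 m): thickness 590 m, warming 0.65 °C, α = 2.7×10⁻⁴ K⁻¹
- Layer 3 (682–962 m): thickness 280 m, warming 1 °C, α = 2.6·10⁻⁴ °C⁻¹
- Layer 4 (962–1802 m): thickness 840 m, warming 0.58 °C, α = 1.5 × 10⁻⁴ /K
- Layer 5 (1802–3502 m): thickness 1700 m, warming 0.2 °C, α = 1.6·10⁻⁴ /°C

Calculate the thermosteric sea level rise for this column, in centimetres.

92 × 3.2×10⁻⁴ × 1.6 = 0.047104 m
0.65 × 590 × 2.7×10⁻⁴ = 0.103545 m
Layer 3: 1 × 280 × 2.6×10⁻⁴ = 0.07280 m
840 × 1.5×10⁻⁴ × 0.58 = 0.07308 m
1.6×10⁻⁴ × 1700 × 0.2 = 0.05440 m
Δh = 0.047104 + 0.103545 + 0.07280 + 0.07308 + 0.05440 = 0.350929 m

about 35.1 cm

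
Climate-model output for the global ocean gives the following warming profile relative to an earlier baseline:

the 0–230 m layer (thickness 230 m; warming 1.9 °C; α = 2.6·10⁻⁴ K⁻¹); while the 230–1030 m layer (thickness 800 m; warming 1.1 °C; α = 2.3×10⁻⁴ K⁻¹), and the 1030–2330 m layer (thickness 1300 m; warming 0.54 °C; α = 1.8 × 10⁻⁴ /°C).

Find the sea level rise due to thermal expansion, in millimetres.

about 442 mm

230 × 1.9 × 2.6×10⁻⁴ = 0.11362 m
Layer 2: 800 × 1.1 × 2.3×10⁻⁴ = 0.20240 m
1300 × 1.8×10⁻⁴ × 0.54 = 0.12636 m
Δh = 0.11362 + 0.20240 + 0.12636 = 0.44238 m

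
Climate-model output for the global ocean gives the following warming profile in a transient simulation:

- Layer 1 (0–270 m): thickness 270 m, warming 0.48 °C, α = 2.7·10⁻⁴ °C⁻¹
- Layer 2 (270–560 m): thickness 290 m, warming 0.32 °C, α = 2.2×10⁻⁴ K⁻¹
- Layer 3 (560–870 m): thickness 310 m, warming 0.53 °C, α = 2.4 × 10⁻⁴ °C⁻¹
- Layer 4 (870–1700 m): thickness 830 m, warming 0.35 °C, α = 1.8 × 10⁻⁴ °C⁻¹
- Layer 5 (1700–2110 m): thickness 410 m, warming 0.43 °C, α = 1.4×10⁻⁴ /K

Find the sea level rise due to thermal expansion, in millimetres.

Layer 1: 2.7×10⁻⁴ × 270 × 0.48 = 0.034992 m
Layer 2: 290 × 0.32 × 2.2×10⁻⁴ = 0.020416 m
2.4×10⁻⁴ × 310 × 0.53 = 0.039432 m
0.35 × 830 × 1.8×10⁻⁴ = 0.05229 m
Layer 5: 410 × 1.4×10⁻⁴ × 0.43 = 0.024682 m
Δh = 0.034992 + 0.020416 + 0.039432 + 0.05229 + 0.024682 = 0.171812 m ≈ 170 mm

170 mm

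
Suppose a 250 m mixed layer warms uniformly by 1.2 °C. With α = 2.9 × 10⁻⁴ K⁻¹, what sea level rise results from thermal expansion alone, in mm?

87.0 mm of thermosteric rise

Δh = αΔT·H = 2.9×10⁻⁴ × 1.2 × 250 = 0.08700 m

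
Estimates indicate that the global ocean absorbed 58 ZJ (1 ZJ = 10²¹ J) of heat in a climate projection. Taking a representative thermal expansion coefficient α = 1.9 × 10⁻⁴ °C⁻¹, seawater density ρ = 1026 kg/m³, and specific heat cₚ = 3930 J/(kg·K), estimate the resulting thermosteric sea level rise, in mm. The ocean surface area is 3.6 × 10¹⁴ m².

Per unit area: Q = 58×10²¹ / (3.6×10¹⁴) ≈ 1.611×10⁸ J/m²
Δh = αQ/(ρcₚ) = 1.9×10⁻⁴ × 1.611×10⁸ / (1026 × 3930) ≈ 0.0075912 m

7.59 mm of thermosteric rise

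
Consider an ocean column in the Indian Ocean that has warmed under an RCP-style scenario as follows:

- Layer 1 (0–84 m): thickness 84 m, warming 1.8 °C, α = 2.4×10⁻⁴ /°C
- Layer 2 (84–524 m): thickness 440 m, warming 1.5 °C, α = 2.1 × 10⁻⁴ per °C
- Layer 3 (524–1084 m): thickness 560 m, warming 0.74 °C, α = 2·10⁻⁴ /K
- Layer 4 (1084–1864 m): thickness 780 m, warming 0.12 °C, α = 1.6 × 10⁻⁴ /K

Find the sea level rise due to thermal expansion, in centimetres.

27 cm

Layer 1: 2.4×10⁻⁴ × 84 × 1.8 = 0.036288 m
Layer 2: 2.1×10⁻⁴ × 440 × 1.5 = 0.13860 m
Layer 3: 560 × 0.74 × 2×10⁻⁴ = 0.08288 m
0.12 × 1.6×10⁻⁴ × 780 = 0.014976 m
Δh = 0.036288 + 0.13860 + 0.08288 + 0.014976 = 0.272744 m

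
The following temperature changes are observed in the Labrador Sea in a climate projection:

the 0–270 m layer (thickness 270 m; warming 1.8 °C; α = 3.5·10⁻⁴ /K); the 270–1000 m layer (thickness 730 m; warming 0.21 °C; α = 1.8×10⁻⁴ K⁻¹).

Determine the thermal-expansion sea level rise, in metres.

Δh ≈ 0.20 m

1.8 × 3.5×10⁻⁴ × 270 = 0.17010 m
Layer 2: 0.21 × 1.8×10⁻⁴ × 730 = 0.027594 m
Δh = 0.17010 + 0.027594 = 0.197694 m ≈ 0.20 m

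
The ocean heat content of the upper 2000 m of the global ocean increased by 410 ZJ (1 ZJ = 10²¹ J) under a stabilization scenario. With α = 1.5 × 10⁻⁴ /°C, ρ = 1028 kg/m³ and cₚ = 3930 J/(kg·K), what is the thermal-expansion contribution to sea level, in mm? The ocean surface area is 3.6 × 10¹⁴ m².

Per unit area: Q = 410×10²¹ / (3.6×10¹⁴) ≈ 1.139×10⁹ J/m²
Δh = αQ/(ρcₚ) = 1.5×10⁻⁴ × 1.139×10⁹ / (1028 × 3930) ≈ 0.042289 m

42.3 mm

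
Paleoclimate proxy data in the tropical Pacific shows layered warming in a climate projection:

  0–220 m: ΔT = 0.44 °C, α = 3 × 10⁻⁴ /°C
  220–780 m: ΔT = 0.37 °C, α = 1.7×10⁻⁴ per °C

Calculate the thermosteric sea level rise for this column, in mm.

Δh ≈ 64 mm

220 × 3×10⁻⁴ × 0.44 = 0.02904 m
220–780 m: 1.7×10⁻⁴ × 560 × 0.37 = 0.035224 m
Δh = 0.02904 + 0.035224 = 0.064264 m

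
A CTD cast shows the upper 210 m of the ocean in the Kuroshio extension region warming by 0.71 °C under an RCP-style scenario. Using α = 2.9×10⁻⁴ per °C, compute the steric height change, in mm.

Δh ≈ 43.2 mm

Δh = αΔT·H = 2.9×10⁻⁴ × 0.71 × 210 = 0.043239 m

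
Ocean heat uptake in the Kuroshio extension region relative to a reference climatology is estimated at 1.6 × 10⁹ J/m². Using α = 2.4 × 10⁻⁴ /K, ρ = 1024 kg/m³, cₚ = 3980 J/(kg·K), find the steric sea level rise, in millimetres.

Δh = αQ/(ρcₚ) = 2.4×10⁻⁴ × 1.6×10⁹ / (1024 × 3980) ≈ 0.094221 m

94 mm of thermosteric rise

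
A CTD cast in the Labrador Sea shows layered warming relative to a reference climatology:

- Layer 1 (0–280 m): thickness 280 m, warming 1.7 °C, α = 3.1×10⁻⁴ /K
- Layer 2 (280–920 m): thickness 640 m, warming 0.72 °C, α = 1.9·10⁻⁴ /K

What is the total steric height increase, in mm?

235 mm of thermosteric rise

0–280 m: 1.7 × 3.1×10⁻⁴ × 280 = 0.14756 m
Layer 2: 1.9×10⁻⁴ × 640 × 0.72 = 0.087552 m
Δh = 0.14756 + 0.087552 = 0.235112 m ≈ 235 mm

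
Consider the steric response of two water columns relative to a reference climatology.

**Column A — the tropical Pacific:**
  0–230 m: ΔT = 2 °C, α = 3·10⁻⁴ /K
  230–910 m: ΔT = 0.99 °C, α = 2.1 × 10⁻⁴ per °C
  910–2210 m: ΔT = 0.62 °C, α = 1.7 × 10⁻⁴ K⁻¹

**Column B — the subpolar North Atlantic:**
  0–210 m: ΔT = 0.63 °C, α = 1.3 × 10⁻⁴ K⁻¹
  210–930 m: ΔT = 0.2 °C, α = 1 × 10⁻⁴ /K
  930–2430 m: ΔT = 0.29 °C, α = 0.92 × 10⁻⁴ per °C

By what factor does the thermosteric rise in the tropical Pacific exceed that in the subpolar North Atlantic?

A 230 × 3×10⁻⁴ × 2 = 0.13800 m
A 0.99 × 680 × 2.1×10⁻⁴ = 0.141372 m
A 0.62 × 1.7×10⁻⁴ × 1300 = 0.13702 m
A total: 0.416392 m
B 0–210 m: 1.3×10⁻⁴ × 210 × 0.63 = 0.017199 m
B 210–930 m: 1×10⁻⁴ × 720 × 0.2 = 0.01440 m
B Layer 3: 0.92×10⁻⁴ × 0.29 × 1500 = 0.04002 m
B total: 0.071619 m
Ratio: 0.416392 / 0.071619 ≈ 5.814

≈ 5.81×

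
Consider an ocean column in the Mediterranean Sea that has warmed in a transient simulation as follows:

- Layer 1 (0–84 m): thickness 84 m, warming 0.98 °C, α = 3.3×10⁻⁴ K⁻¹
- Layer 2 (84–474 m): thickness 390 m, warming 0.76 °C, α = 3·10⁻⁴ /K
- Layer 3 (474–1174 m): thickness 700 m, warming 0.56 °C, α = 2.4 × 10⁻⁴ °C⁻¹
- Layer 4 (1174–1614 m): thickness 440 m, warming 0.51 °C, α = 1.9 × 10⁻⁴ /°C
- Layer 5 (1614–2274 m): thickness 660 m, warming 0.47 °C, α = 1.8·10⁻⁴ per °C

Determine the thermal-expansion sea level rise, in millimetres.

Layer 1: 84 × 3.3×10⁻⁴ × 0.98 = 0.0271656 m
Layer 2: 390 × 0.76 × 3×10⁻⁴ = 0.08892 m
2.4×10⁻⁴ × 0.56 × 700 = 0.09408 m
Layer 4: 0.51 × 440 × 1.9×10⁻⁴ = 0.042636 m
1614–2274 m: 0.47 × 1.8×10⁻⁴ × 660 = 0.055836 m
Δh = 0.0271656 + 0.08892 + 0.09408 + 0.042636 + 0.055836 = 0.3086376 m

Δh = 310 mm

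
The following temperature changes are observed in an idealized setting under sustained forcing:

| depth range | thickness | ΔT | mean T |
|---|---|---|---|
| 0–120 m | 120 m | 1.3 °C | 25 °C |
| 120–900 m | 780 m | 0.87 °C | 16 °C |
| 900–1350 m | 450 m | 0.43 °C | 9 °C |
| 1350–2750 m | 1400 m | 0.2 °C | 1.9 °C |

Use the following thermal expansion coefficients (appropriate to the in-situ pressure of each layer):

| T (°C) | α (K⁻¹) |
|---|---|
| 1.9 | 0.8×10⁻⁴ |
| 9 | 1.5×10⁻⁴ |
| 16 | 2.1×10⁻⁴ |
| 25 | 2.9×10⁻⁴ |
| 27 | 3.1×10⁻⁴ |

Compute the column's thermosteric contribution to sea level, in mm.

Layer 1 at 25 °C → α = 2.9×10⁻⁴ K⁻¹
Layer 2 at 16 °C → α = 2.1×10⁻⁴ K⁻¹
Layer 3 at 9 °C → α = 1.5×10⁻⁴ K⁻¹
Layer 4 at 1.9 °C → α = 0.8×10⁻⁴ K⁻¹
0–120 m: 1.3 × 2.9×10⁻⁴ × 120 = 0.04524 m
120–900 m: 0.87 × 780 × 2.1×10⁻⁴ = 0.142506 m
0.43 × 1.5×10⁻⁴ × 450 = 0.029025 m
0.2 × 1400 × 0.8×10⁻⁴ = 0.02240 m
Δh = 0.04524 + 0.142506 + 0.029025 + 0.02240 = 0.239171 m ≈ 239 mm

about 239 mm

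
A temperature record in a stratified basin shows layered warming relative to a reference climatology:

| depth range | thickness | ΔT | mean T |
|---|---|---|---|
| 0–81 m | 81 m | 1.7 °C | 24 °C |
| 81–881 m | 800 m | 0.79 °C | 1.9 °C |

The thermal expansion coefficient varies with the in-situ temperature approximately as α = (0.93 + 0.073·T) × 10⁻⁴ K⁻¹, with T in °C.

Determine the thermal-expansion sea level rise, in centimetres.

Layer 1: α = (0.93 + 0.073×24)×10⁻⁴ = 2.682×10⁻⁴ K⁻¹
Layer 2: α = (0.93 + 0.073×1.9)×10⁻⁴ = 1.0687×10⁻⁴ K⁻¹
0–81 m: 81 × 1.7 × 2.682×10⁻⁴ = 0.03693114 m
Layer 2: 800 × 1.0687×10⁻⁴ × 0.79 = 0.06754184 m
Δh = 0.03693114 + 0.06754184 = 0.10447298 m ≈ 10.4 cm

10.4 cm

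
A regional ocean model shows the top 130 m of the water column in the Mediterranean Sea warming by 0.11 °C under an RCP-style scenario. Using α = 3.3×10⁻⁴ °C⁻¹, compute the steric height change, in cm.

Δh = 0.472 cm

Δh = αΔT·H = 3.3×10⁻⁴ × 0.11 × 130 = 0.004719 m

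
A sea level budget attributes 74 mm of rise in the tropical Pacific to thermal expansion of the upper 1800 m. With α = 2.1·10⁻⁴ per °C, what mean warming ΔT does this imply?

about 0.20 °C

ΔT = Δh/(αH) = 0.074 / (2.1×10⁻⁴ × 1800) ≈ 0.1958 °C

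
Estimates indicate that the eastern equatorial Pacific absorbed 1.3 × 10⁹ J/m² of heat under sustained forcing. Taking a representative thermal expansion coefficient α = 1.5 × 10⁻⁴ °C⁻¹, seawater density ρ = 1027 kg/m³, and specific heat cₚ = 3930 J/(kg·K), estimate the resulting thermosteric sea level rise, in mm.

Δh = αQ/(ρcₚ) = 1.5×10⁻⁴ × 1.3×10⁹ / (1027 × 3930) ≈ 0.048314 m

Δh ≈ 48.3 mm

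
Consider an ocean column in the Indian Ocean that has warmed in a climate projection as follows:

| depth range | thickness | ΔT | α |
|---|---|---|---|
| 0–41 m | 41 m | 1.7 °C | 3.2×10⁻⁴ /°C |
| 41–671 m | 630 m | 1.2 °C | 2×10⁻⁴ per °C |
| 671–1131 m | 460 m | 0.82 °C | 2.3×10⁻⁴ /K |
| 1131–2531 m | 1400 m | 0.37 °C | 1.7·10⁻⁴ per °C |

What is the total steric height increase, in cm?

Δh = 34.8 cm

41 × 3.2×10⁻⁴ × 1.7 = 0.022304 m
630 × 1.2 × 2×10⁻⁴ = 0.15120 m
460 × 0.82 × 2.3×10⁻⁴ = 0.086756 m
1131–2531 m: 1.7×10⁻⁴ × 0.37 × 1400 = 0.08806 m
Δh = 0.022304 + 0.15120 + 0.086756 + 0.08806 = 0.34832 m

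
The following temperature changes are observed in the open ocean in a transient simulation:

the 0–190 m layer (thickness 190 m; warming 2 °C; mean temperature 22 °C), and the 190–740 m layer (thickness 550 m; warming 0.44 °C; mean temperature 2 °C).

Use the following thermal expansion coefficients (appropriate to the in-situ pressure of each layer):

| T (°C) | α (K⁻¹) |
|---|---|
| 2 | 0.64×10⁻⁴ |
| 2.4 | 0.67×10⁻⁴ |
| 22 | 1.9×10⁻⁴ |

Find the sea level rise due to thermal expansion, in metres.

0.088 m

Layer 1 at 22 °C → α = 1.9×10⁻⁴ K⁻¹
Layer 2 at 2 °C → α = 0.64×10⁻⁴ K⁻¹
2 × 190 × 1.9×10⁻⁴ = 0.07220 m
550 × 0.44 × 0.64×10⁻⁴ = 0.015488 m
Δh = 0.07220 + 0.015488 = 0.087688 m ≈ 0.088 m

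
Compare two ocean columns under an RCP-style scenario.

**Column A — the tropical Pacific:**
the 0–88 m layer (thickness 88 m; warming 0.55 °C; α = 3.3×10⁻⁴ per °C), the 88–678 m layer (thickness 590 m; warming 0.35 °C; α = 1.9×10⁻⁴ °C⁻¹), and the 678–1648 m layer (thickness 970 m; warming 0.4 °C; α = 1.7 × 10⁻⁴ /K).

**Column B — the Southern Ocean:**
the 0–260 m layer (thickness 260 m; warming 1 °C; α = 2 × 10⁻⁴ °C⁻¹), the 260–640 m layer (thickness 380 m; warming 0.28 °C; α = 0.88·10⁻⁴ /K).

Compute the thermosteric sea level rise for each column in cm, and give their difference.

A: 12 cm; B: 6.1 cm; difference 6.0 cm

A 0–88 m: 88 × 3.3×10⁻⁴ × 0.55 = 0.015972 m
A 0.35 × 590 × 1.9×10⁻⁴ = 0.039235 m
A Layer 3: 1.7×10⁻⁴ × 0.4 × 970 = 0.06596 m
A total: 0.121167 m
B 260 × 2×10⁻⁴ × 1 = 0.05200 m
B Layer 2: 380 × 0.28 × 0.88×10⁻⁴ = 0.0093632 m
B total: 0.0613632 m
Difference: 0.121167 − 0.0613632 = 0.0598038 m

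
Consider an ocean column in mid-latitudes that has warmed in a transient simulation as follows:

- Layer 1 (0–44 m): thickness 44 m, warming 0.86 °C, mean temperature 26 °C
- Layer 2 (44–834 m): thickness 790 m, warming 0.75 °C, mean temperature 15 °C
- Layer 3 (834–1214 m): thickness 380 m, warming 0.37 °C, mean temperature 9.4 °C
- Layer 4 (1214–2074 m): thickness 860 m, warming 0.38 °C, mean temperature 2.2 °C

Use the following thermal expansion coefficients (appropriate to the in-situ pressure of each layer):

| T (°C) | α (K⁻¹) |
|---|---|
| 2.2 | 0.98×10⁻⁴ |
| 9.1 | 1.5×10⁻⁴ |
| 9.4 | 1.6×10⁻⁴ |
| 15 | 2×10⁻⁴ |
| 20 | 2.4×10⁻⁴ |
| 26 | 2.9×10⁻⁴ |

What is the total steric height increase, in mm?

Layer 1 at 26 °C → α = 2.9×10⁻⁴ K⁻¹
Layer 2 at 15 °C → α = 2×10⁻⁴ K⁻¹
Layer 3 at 9.4 °C → α = 1.6×10⁻⁴ K⁻¹
Layer 4 at 2.2 °C → α = 0.98×10⁻⁴ K⁻¹
0–44 m: 44 × 2.9×10⁻⁴ × 0.86 = 0.0109736 m
790 × 0.75 × 2×10⁻⁴ = 0.11850 m
0.37 × 380 × 1.6×10⁻⁴ = 0.022496 m
1214–2074 m: 0.98×10⁻⁴ × 860 × 0.38 = 0.0320264 m
Δh = 0.0109736 + 0.11850 + 0.022496 + 0.0320264 = 0.183996 m

Δh ≈ 184 mm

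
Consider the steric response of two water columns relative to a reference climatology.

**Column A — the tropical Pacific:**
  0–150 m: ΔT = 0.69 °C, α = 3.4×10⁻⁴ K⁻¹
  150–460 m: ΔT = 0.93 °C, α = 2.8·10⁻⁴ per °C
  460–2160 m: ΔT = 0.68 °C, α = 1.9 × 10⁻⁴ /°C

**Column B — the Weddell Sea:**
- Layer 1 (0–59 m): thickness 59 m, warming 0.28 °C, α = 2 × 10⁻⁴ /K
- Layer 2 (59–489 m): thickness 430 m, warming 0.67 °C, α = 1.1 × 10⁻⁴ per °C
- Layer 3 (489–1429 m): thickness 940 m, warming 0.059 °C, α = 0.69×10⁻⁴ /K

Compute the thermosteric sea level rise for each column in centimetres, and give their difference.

A 3.4×10⁻⁴ × 0.69 × 150 = 0.03519 m
A Layer 2: 310 × 0.93 × 2.8×10⁻⁴ = 0.080724 m
A 0.68 × 1700 × 1.9×10⁻⁴ = 0.21964 m
A total: 0.335554 m
B 0–59 m: 59 × 0.28 × 2×10⁻⁴ = 0.003304 m
B 0.67 × 1.1×10⁻⁴ × 430 = 0.031691 m
B Layer 3: 0.69×10⁻⁴ × 940 × 0.059 = 0.00382674 m
B total: 0.03882174 m
Difference: 0.335554 − 0.03882174 = 0.29673226 m

A: 33.6 cm; B: 3.88 cm; difference 29.7 cm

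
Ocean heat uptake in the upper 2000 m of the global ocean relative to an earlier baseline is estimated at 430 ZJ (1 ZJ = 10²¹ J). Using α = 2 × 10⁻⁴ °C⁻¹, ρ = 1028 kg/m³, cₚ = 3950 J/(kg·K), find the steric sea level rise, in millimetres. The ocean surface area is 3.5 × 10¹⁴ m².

Δh ≈ 60.5 mm

Per unit area: Q = 430×10²¹ / (3.5×10¹⁴) ≈ 1.229×10⁹ J/m²
Δh = αQ/(ρcₚ) = 2×10⁻⁴ × 1.229×10⁹ / (1028 × 3950) ≈ 0.060533 m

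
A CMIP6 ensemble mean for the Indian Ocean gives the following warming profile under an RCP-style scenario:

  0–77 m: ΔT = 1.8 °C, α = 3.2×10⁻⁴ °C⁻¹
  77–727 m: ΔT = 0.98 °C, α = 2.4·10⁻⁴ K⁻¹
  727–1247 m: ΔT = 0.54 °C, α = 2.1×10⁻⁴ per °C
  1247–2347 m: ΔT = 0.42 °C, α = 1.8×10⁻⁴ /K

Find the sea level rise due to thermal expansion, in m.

Δh ≈ 0.339 m

Layer 1: 3.2×10⁻⁴ × 77 × 1.8 = 0.044352 m
2.4×10⁻⁴ × 650 × 0.98 = 0.15288 m
727–1247 m: 520 × 2.1×10⁻⁴ × 0.54 = 0.058968 m
1.8×10⁻⁴ × 0.42 × 1100 = 0.08316 m
Δh = 0.044352 + 0.15288 + 0.058968 + 0.08316 = 0.33936 m ≈ 0.339 m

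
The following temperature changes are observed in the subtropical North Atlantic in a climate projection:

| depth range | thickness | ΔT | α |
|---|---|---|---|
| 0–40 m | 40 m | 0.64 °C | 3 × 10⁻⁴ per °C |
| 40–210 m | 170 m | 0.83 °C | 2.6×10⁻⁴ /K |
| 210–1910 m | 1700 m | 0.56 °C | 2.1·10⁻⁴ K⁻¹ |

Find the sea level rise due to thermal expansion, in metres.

0.244 m of thermosteric rise

Layer 1: 3×10⁻⁴ × 0.64 × 40 = 0.00768 m
Layer 2: 170 × 0.83 × 2.6×10⁻⁴ = 0.036686 m
Layer 3: 0.56 × 2.1×10⁻⁴ × 1700 = 0.19992 m
Δh = 0.00768 + 0.036686 + 0.19992 = 0.244286 m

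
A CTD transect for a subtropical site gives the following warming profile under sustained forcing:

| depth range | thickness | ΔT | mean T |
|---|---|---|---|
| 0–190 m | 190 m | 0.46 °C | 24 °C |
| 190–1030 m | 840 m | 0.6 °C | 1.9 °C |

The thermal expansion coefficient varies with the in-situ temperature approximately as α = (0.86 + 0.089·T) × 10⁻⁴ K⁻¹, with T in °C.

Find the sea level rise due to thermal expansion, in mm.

Δh ≈ 78.1 mm

Layer 1: α = (0.86 + 0.089×24)×10⁻⁴ = 2.996×10⁻⁴ K⁻¹
Layer 2: α = (0.86 + 0.089×1.9)×10⁻⁴ = 1.0291×10⁻⁴ K⁻¹
2.996×10⁻⁴ × 190 × 0.46 = 0.02618504 m
Layer 2: 0.6 × 840 × 1.0291×10⁻⁴ = 0.05186664 m
Δh = 0.02618504 + 0.05186664 = 0.07805168 m ≈ 78.1 mm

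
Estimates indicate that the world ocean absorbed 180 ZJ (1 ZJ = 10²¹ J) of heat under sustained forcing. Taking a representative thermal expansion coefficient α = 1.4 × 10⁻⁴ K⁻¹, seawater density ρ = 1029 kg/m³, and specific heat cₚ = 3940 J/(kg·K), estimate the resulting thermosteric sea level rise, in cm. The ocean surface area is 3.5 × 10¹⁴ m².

Per unit area: Q = 180×10²¹ / (3.5×10¹⁴) ≈ 5.143×10⁸ J/m²
Δh = αQ/(ρcₚ) = 1.4×10⁻⁴ × 5.143×10⁸ / (1029 × 3940) ≈ 0.01776 m

Δh = 1.8 cm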